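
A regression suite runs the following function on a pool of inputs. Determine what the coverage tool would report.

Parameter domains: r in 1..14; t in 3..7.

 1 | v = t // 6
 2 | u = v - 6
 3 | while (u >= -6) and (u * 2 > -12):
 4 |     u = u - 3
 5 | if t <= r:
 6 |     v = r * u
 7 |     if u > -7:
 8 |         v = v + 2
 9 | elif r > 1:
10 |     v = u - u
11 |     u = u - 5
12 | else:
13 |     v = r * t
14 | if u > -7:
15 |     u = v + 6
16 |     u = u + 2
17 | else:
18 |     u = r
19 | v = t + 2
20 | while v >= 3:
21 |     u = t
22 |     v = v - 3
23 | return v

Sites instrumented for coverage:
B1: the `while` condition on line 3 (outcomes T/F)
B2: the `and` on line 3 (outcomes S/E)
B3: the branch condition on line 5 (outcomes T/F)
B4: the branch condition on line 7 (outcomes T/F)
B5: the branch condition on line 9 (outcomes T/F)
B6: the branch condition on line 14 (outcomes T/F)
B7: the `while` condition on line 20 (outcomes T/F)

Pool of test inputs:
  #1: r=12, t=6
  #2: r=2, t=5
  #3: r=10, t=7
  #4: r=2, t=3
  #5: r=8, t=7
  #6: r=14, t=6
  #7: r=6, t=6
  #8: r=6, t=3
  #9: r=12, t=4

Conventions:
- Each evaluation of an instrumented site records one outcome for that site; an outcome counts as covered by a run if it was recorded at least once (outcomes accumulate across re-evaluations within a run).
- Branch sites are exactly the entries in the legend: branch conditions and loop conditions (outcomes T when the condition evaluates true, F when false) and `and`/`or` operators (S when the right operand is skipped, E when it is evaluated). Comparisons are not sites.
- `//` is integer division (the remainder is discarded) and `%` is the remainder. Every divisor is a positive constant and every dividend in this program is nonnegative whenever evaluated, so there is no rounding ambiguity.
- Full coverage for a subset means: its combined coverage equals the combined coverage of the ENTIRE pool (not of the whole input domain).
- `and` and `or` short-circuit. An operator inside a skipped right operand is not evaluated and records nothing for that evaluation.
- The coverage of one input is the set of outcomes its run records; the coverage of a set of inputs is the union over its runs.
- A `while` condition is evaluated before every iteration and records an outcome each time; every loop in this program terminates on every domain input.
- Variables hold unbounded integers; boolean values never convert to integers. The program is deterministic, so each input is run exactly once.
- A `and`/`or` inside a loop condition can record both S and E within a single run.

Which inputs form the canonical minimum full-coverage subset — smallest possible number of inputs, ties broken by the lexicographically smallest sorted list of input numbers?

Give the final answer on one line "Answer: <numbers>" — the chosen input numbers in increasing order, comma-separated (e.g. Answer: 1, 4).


test 1 (r=12, t=6) hits B1=T, B1=F, B2=S, B2=E, B3=T, B4=F, B6=F, B7=T, B7=F
test 2 (r=2, t=5) hits B1=F, B2=E, B3=F, B5=T, B6=F, B7=T, B7=F
test 3 (r=10, t=7) hits B1=T, B1=F, B2=S, B2=E, B3=T, B4=F, B6=F, B7=T, B7=F
test 4 (r=2, t=3) hits B1=F, B2=E, B3=F, B5=T, B6=F, B7=T, B7=F
test 5 (r=8, t=7) hits B1=T, B1=F, B2=S, B2=E, B3=T, B4=F, B6=F, B7=T, B7=F
test 6 (r=14, t=6) hits B1=T, B1=F, B2=S, B2=E, B3=T, B4=F, B6=F, B7=T, B7=F
test 7 (r=6, t=6) hits B1=T, B1=F, B2=S, B2=E, B3=T, B4=F, B6=F, B7=T, B7=F
test 8 (r=6, t=3) hits B1=F, B2=E, B3=T, B4=T, B6=T, B7=T, B7=F
test 9 (r=12, t=4) hits B1=F, B2=E, B3=T, B4=T, B6=T, B7=T, B7=F
pool-wide coverage (13 outcomes): B1=T, B1=F, B2=S, B2=E, B3=T, B3=F, B4=T, B4=F, B5=T, B6=T, B6=F, B7=T, B7=F
size 1 is not enough: best union over all size-1 subsets is 9/13
size 2 is not enough: best union over all size-2 subsets is 11/13
size 3: inputs {1, 2, 8} cover all 13 outcomes, and no lexicographically smaller subset of this size does
Answer: 1, 2, 8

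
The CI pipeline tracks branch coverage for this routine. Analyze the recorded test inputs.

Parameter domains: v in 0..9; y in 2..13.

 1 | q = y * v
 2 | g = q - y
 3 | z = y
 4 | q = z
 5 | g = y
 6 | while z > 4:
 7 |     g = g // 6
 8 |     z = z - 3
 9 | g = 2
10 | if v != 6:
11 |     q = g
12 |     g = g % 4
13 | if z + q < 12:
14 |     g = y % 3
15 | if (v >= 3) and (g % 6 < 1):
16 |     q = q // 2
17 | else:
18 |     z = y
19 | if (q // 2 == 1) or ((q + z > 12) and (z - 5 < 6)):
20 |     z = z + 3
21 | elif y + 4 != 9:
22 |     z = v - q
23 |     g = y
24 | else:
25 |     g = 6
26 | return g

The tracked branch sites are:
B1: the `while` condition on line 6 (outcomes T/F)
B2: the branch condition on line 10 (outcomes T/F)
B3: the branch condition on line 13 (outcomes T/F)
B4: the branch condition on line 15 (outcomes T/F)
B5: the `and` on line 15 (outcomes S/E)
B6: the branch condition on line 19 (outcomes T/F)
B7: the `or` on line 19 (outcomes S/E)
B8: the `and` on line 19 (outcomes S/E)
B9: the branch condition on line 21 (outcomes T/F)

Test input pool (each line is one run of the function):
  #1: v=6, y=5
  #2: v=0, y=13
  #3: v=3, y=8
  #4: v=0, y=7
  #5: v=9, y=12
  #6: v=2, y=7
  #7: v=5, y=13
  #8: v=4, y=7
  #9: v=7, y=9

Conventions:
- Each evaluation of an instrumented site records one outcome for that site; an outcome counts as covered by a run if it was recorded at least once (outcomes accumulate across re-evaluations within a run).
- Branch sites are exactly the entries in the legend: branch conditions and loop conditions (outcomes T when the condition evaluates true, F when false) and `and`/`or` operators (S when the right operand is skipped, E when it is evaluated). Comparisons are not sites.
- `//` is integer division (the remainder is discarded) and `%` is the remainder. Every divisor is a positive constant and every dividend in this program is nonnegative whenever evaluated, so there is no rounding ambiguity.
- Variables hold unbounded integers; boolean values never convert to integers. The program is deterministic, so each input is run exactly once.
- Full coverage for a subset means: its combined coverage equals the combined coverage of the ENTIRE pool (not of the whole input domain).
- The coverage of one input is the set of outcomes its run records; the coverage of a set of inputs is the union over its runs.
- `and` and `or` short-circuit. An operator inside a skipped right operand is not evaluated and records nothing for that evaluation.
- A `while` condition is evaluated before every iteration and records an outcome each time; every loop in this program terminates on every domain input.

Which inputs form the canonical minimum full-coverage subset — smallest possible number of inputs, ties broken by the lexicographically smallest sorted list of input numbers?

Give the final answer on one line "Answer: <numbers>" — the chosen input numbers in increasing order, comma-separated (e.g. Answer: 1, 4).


#1 (v=6, y=5) -> B1->T, B1->F, B2->F, B3->T, B5->E, B4->F, B7->E, B8->S, B6->F, B9->F; covered: B1=T, B1=F, B2=F, B3=T, B4=F, B5=E, B6=F, B7=E, B8=S, B9=F
#2 (v=0, y=13) -> B1->T, B1->T, B1->T, B1->F, B2->T, B3->T, B5->S, B4->F, B7->S, B6->T; covered: B1=T, B1=F, B2=T, B3=T, B4=F, B5=S, B6=T, B7=S
#3 (v=3, y=8) -> B1->T, B1->T, B1->F, B2->T, B3->T, B5->E, B4->F, B7->S, B6->T; covered: B1=T, B1=F, B2=T, B3=T, B4=F, B5=E, B6=T, B7=S
#4 (v=0, y=7) -> B1->T, B1->F, B2->T, B3->T, B5->S, B4->F, B7->S, B6->T; covered: B1=T, B1=F, B2=T, B3=T, B4=F, B5=S, B6=T, B7=S
#5 (v=9, y=12) -> B1->T, B1->T, B1->T, B1->F, B2->T, B3->T, B5->E, B4->T, B7->E, B8->S, B6->F, B9->T; covered: B1=T, B1=F, B2=T, B3=T, B4=T, B5=E, B6=F, B7=E, B8=S, B9=T
#6 (v=2, y=7) -> B1->T, B1->F, B2->T, B3->T, B5->S, B4->F, B7->S, B6->T; covered: B1=T, B1=F, B2=T, B3=T, B4=F, B5=S, B6=T, B7=S
#7 (v=5, y=13) -> B1->T, B1->T, B1->T, B1->F, B2->T, B3->T, B5->E, B4->F, B7->S, B6->T; covered: B1=T, B1=F, B2=T, B3=T, B4=F, B5=E, B6=T, B7=S
#8 (v=4, y=7) -> B1->T, B1->F, B2->T, B3->T, B5->E, B4->F, B7->S, B6->T; covered: B1=T, B1=F, B2=T, B3=T, B4=F, B5=E, B6=T, B7=S
#9 (v=7, y=9) -> B1->T, B1->T, B1->F, B2->T, B3->T, B5->E, B4->T, B7->E, B8->S, B6->F, B9->T; covered: B1=T, B1=F, B2=T, B3=T, B4=T, B5=E, B6=F, B7=E, B8=S, B9=T
union over all inputs: B1=T, B1=F, B2=T, B2=F, B3=T, B4=T, B4=F, B5=S, B5=E, B6=T, B6=F, B7=S, B7=E, B8=S, B9=T, B9=F (16 outcomes)
no size-1 subset reaches all 16 outcomes (best union: 10/16)
no size-2 subset reaches all 16 outcomes (best union: 14/16)
size 3: inputs {1, 2, 5} cover all 16 outcomes, and no lexicographically smaller subset of this size does
Answer: 1, 2, 5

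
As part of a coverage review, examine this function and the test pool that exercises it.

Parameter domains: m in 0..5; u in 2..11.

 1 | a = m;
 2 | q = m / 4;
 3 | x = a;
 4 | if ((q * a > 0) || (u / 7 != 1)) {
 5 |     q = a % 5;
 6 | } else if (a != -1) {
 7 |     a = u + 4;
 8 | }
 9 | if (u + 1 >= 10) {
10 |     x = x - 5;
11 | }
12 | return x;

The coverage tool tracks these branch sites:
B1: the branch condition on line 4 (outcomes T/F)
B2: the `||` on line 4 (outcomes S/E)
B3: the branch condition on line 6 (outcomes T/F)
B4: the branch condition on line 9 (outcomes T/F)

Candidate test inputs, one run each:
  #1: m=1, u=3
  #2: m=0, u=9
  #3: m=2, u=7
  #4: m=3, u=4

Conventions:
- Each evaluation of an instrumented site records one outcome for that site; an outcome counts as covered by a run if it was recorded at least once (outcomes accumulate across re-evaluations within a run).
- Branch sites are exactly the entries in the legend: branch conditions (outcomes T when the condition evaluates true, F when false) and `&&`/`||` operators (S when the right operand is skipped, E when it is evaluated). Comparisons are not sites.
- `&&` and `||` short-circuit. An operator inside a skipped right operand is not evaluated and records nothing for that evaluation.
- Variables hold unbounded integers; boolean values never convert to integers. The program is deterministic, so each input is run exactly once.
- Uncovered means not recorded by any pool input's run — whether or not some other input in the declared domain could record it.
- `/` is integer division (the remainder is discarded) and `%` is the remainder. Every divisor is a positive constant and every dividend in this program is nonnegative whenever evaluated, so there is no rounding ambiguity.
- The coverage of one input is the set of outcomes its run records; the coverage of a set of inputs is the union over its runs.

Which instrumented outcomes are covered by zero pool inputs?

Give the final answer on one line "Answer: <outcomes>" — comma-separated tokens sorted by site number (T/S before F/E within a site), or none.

#1 (m=1, u=3) -> B2->E, B1->T, B4->F; covered: B1=T, B2=E, B4=F
#2 (m=0, u=9) -> B2->E, B1->F, B3->T, B4->T; covered: B1=F, B2=E, B3=T, B4=T
#3 (m=2, u=7) -> B2->E, B1->F, B3->T, B4->F; covered: B1=F, B2=E, B3=T, B4=F
#4 (m=3, u=4) -> B2->E, B1->T, B4->F; covered: B1=T, B2=E, B4=F
union over the pool: B1=T, B1=F, B2=E, B3=T, B4=T, B4=F
uncovered (2 of 8): B2=S, B3=F

Answer: B2=S, B3=F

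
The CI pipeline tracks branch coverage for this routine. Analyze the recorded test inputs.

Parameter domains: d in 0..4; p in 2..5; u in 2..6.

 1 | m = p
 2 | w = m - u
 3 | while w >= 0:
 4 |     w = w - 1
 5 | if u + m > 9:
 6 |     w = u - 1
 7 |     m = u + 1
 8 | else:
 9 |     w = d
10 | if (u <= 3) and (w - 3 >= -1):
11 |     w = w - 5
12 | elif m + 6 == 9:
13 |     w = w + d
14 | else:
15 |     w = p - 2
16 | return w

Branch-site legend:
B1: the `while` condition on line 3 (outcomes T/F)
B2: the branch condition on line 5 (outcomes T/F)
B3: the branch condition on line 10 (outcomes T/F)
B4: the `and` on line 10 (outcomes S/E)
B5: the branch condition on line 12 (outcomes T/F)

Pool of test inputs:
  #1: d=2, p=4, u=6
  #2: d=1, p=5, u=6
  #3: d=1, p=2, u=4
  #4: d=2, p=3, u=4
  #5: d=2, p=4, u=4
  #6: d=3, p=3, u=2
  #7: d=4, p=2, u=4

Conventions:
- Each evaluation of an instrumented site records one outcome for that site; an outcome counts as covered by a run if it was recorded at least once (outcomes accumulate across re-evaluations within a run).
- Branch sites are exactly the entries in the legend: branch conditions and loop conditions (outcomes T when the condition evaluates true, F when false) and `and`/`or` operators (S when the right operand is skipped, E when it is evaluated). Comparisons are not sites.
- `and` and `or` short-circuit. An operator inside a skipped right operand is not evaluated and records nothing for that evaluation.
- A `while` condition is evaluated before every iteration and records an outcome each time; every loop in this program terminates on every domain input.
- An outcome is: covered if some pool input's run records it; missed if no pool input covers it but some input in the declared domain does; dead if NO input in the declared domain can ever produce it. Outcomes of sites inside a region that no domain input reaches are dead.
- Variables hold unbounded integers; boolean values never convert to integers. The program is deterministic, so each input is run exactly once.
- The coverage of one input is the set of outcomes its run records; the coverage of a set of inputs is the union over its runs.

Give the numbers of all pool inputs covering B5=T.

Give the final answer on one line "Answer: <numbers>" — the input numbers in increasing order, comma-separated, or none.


input #1 (d=2, p=4, u=6): does not produce B5=T
input #2 (d=1, p=5, u=6): does not produce B5=T
input #3 (d=1, p=2, u=4): does not produce B5=T
input #4 (d=2, p=3, u=4): produces B5=T
input #5 (d=2, p=4, u=4): does not produce B5=T
input #6 (d=3, p=3, u=2): does not produce B5=T
input #7 (d=4, p=2, u=4): does not produce B5=T
Answer: 4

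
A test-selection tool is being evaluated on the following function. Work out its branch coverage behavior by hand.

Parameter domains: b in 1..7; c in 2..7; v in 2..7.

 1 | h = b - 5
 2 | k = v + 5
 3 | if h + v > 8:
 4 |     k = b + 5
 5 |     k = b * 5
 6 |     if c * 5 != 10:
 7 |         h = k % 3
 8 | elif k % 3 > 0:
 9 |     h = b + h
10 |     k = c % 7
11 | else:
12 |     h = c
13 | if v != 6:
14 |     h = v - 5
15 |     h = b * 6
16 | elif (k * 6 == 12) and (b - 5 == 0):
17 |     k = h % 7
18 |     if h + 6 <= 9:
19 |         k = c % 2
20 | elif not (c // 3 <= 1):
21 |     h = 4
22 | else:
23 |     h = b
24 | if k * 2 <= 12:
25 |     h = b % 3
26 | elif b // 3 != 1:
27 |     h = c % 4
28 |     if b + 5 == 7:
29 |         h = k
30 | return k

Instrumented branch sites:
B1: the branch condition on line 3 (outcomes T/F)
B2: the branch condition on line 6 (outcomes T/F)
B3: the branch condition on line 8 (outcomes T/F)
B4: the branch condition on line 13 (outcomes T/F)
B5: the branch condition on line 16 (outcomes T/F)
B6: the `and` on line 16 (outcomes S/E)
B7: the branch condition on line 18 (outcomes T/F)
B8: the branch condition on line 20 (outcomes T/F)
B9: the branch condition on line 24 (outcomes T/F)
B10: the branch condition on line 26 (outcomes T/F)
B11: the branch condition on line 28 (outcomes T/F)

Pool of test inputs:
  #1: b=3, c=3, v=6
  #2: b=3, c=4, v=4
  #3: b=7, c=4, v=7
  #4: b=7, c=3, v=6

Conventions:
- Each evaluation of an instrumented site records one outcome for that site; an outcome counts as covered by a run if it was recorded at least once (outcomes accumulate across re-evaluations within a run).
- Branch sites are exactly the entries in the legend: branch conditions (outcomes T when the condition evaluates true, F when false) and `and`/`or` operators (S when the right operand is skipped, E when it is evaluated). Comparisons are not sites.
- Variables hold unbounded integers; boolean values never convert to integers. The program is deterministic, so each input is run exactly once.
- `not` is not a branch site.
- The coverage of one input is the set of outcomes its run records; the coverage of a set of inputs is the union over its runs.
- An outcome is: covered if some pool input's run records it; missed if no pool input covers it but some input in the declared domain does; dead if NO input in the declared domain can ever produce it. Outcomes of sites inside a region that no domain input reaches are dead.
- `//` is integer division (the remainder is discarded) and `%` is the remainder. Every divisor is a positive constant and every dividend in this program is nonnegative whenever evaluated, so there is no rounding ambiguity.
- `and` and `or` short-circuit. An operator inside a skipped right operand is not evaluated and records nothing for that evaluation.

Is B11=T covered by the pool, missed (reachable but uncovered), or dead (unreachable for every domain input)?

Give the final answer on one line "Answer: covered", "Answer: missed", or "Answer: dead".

no pool input records B11=T
but domain input (b=2, c=2, v=4) does record it -> reachable, so missed

Answer: missed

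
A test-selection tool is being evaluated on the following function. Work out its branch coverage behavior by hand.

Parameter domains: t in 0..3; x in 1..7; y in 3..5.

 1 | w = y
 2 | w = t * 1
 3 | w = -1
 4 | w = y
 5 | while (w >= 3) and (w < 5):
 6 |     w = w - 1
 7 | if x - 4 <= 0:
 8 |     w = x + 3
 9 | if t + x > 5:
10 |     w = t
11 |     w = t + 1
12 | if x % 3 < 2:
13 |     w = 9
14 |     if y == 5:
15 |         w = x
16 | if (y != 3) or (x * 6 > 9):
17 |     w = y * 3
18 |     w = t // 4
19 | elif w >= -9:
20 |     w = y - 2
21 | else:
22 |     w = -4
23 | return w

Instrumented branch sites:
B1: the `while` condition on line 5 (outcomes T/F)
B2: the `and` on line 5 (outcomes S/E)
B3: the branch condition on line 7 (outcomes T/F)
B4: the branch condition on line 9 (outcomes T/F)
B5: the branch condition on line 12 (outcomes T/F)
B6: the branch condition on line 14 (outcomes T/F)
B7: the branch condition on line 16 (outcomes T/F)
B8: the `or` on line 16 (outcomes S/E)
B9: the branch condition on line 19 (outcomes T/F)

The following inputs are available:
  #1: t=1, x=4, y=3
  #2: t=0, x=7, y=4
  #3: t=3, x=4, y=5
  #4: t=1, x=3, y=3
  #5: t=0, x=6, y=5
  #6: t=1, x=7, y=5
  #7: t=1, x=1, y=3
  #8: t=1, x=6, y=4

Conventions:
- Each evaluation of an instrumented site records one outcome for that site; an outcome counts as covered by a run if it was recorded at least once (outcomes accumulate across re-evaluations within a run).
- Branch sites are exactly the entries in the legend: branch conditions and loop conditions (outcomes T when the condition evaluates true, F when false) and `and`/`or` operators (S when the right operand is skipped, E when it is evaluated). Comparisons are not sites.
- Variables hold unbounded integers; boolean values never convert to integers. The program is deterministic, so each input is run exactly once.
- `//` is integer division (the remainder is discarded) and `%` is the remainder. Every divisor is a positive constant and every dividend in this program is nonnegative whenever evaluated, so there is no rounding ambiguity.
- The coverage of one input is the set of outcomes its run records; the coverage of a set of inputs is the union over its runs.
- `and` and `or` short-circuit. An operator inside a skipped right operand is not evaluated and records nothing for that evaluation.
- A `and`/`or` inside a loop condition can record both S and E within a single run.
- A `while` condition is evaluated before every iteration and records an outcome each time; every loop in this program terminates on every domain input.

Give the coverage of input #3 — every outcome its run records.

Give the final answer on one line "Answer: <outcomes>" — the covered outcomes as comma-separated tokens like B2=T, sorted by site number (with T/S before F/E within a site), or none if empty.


Tracing the run of input #3 (t=3, x=4, y=5):
  B2->E, B1->F, B3->T, B4->T, B5->T, B6->T, B8->S, B7->T
collecting distinct outcomes: B1=F, B2=E, B3=T, B4=T, B5=T, B6=T, B7=T, B8=S
Answer: B1=F, B2=E, B3=T, B4=T, B5=T, B6=T, B7=T, B8=S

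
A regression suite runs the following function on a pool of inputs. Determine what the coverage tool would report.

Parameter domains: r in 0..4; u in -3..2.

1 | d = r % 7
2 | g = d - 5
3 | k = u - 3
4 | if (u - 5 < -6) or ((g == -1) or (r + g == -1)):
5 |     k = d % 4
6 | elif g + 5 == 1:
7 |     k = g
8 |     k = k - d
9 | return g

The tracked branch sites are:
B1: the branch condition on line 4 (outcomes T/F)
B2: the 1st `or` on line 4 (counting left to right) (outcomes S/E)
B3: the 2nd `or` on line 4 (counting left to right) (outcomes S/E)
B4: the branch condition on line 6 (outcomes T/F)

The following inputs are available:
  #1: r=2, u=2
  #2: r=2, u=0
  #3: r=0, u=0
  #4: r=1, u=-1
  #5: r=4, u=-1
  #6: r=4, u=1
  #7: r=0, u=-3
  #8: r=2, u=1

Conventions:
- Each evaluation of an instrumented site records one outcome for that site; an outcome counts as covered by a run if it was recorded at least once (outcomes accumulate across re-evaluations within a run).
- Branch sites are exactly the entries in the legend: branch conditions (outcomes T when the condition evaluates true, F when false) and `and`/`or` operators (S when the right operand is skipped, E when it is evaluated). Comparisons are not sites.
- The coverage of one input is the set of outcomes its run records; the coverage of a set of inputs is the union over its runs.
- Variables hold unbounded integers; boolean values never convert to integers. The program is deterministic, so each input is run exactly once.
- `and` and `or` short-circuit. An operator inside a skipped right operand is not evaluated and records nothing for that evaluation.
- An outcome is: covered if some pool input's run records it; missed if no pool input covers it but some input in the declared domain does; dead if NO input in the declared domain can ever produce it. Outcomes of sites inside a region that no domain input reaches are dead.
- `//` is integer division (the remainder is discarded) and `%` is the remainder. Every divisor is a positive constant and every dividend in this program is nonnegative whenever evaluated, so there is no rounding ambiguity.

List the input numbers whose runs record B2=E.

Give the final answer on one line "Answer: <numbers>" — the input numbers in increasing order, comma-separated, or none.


input #1 (r=2, u=2): hits B2=E
input #2 (r=2, u=0): hits B2=E
input #3 (r=0, u=0): hits B2=E
input #4 (r=1, u=-1): hits B2=E
input #5 (r=4, u=-1): hits B2=E
input #6 (r=4, u=1): hits B2=E
input #7 (r=0, u=-3): never hits B2=E
input #8 (r=2, u=1): hits B2=E
Answer: 1, 2, 3, 4, 5, 6, 8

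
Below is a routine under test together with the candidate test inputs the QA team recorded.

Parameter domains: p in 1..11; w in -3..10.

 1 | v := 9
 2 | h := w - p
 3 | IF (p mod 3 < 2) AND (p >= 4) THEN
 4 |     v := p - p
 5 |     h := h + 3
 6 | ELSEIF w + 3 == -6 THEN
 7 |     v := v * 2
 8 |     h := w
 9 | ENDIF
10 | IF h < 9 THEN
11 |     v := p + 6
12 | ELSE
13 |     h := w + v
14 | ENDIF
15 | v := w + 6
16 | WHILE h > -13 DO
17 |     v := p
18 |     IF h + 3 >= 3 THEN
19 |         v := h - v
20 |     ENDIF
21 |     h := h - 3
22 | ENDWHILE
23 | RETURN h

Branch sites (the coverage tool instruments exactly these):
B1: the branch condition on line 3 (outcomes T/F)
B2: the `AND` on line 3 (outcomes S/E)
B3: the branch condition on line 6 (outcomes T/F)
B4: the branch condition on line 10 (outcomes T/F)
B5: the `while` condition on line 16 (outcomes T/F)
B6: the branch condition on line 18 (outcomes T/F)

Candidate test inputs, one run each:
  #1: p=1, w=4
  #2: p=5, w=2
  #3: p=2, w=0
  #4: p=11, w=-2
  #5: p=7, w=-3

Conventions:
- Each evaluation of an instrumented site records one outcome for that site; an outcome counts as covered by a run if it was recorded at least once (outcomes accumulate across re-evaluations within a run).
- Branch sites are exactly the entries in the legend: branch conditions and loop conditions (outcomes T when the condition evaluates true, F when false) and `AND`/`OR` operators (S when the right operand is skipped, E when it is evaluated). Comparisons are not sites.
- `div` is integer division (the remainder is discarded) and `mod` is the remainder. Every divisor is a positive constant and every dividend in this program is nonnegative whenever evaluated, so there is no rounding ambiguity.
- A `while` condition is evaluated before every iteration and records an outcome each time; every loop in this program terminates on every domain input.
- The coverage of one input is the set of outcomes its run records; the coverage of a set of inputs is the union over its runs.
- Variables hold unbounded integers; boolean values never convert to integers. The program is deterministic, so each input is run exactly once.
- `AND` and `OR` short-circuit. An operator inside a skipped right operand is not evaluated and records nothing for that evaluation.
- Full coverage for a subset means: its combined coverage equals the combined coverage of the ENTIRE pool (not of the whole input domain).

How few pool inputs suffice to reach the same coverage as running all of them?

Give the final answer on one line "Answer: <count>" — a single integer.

#1 (p=1, w=4) -> B2->E, B1->F, B3->F, B4->T, B5->T, B6->T, B5->T, B6->T, B5->T, B6->F, B5->T, B6->F, B5->T, B6->F, ...; covered: B1=F, B2=E, B3=F, B4=T, B5=T, B5=F, B6=T, B6=F
#2 (p=5, w=2) -> B2->S, B1->F, B3->F, B4->T, B5->T, B6->F, B5->T, B6->F, B5->T, B6->F, B5->T, B6->F, B5->F; covered: B1=F, B2=S, B3=F, B4=T, B5=T, B5=F, B6=F
#3 (p=2, w=0) -> B2->S, B1->F, B3->F, B4->T, B5->T, B6->F, B5->T, B6->F, B5->T, B6->F, B5->T, B6->F, B5->F; covered: B1=F, B2=S, B3=F, B4=T, B5=T, B5=F, B6=F
#4 (p=11, w=-2) -> B2->S, B1->F, B3->F, B4->T, B5->F; covered: B1=F, B2=S, B3=F, B4=T, B5=F
#5 (p=7, w=-3) -> B2->E, B1->T, B4->T, B5->T, B6->F, B5->T, B6->F, B5->F; covered: B1=T, B2=E, B4=T, B5=T, B5=F, B6=F
union over all inputs: B1=T, B1=F, B2=S, B2=E, B3=F, B4=T, B5=T, B5=F, B6=T, B6=F (10 outcomes)
checked all size-1 subsets: none covers 10 outcomes (max 8/10)
checked all size-2 subsets: none covers 10 outcomes (max 9/10)
the canonical winner is {1, 2, 5}: size 3, full 10-outcome coverage, earliest index list among size-3 covers

Answer: 3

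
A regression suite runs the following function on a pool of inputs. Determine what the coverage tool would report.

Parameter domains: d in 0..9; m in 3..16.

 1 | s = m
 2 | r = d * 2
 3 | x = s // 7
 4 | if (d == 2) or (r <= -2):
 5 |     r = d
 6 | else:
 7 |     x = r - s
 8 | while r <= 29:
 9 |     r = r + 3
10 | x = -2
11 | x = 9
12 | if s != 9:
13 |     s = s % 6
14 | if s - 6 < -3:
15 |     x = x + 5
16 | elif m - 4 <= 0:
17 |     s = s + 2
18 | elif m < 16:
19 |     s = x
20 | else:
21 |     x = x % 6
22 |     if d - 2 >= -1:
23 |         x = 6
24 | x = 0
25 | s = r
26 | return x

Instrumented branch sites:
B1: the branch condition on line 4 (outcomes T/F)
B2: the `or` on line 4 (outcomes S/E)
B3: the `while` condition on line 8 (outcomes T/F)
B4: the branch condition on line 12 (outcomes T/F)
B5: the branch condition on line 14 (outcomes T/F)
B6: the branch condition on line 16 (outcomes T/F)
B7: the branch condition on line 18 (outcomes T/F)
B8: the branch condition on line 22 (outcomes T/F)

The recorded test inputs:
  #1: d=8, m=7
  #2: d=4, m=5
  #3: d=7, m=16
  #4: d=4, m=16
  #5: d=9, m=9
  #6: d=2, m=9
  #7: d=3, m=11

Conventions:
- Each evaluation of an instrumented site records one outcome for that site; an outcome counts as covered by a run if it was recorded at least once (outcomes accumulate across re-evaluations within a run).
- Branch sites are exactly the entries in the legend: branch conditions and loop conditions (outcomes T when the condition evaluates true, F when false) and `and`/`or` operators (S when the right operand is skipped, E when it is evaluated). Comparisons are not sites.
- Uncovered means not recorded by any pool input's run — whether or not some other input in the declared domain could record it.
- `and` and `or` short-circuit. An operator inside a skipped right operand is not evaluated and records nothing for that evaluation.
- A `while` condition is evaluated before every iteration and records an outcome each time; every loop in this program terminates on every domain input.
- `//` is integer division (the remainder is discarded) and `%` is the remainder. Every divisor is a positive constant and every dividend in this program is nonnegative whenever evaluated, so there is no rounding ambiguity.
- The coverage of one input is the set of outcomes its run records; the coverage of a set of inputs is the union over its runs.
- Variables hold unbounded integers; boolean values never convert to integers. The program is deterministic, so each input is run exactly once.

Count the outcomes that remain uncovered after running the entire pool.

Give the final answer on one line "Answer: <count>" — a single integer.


input #1, d=8, m=7: events B2->E, B1->F, B3->T, B3->T, B3->T, B3->T, B3->T, B3->F, B4->T, B5->T; outcomes B1=F, B2=E, B3=T, B3=F, B4=T, B5=T
input #2, d=4, m=5: events B2->E, B1->F, B3->T, B3->T, B3->T, B3->T, B3->T, B3->T, B3->T, B3->T, B3->F, B4->T, B5->F, B6->F, ...; outcomes B1=F, B2=E, B3=T, B3=F, B4=T, B5=F, B6=F, B7=T
input #3, d=7, m=16: events B2->E, B1->F, B3->T, B3->T, B3->T, B3->T, B3->T, B3->T, B3->F, B4->T, B5->F, B6->F, B7->F, B8->T; outcomes B1=F, B2=E, B3=T, B3=F, B4=T, B5=F, B6=F, B7=F, B8=T
input #4, d=4, m=16: events B2->E, B1->F, B3->T, B3->T, B3->T, B3->T, B3->T, B3->T, B3->T, B3->T, B3->F, B4->T, B5->F, B6->F, ...; outcomes B1=F, B2=E, B3=T, B3=F, B4=T, B5=F, B6=F, B7=F, B8=T
input #5, d=9, m=9: events B2->E, B1->F, B3->T, B3->T, B3->T, B3->T, B3->F, B4->F, B5->F, B6->F, B7->T; outcomes B1=F, B2=E, B3=T, B3=F, B4=F, B5=F, B6=F, B7=T
input #6, d=2, m=9: events B2->S, B1->T, B3->T, B3->T, B3->T, B3->T, B3->T, B3->T, B3->T, B3->T, B3->T, B3->T, B3->F, B4->F, ...; outcomes B1=T, B2=S, B3=T, B3=F, B4=F, B5=F, B6=F, B7=T
input #7, d=3, m=11: events B2->E, B1->F, B3->T, B3->T, B3->T, B3->T, B3->T, B3->T, B3->T, B3->T, B3->F, B4->T, B5->F, B6->F, ...; outcomes B1=F, B2=E, B3=T, B3=F, B4=T, B5=F, B6=F, B7=T
union over the pool: B1=T, B1=F, B2=S, B2=E, B3=T, B3=F, B4=T, B4=F, B5=T, B5=F, B6=F, B7=T, B7=F, B8=T
uncovered (2 of 16): B6=T, B8=F
Answer: 2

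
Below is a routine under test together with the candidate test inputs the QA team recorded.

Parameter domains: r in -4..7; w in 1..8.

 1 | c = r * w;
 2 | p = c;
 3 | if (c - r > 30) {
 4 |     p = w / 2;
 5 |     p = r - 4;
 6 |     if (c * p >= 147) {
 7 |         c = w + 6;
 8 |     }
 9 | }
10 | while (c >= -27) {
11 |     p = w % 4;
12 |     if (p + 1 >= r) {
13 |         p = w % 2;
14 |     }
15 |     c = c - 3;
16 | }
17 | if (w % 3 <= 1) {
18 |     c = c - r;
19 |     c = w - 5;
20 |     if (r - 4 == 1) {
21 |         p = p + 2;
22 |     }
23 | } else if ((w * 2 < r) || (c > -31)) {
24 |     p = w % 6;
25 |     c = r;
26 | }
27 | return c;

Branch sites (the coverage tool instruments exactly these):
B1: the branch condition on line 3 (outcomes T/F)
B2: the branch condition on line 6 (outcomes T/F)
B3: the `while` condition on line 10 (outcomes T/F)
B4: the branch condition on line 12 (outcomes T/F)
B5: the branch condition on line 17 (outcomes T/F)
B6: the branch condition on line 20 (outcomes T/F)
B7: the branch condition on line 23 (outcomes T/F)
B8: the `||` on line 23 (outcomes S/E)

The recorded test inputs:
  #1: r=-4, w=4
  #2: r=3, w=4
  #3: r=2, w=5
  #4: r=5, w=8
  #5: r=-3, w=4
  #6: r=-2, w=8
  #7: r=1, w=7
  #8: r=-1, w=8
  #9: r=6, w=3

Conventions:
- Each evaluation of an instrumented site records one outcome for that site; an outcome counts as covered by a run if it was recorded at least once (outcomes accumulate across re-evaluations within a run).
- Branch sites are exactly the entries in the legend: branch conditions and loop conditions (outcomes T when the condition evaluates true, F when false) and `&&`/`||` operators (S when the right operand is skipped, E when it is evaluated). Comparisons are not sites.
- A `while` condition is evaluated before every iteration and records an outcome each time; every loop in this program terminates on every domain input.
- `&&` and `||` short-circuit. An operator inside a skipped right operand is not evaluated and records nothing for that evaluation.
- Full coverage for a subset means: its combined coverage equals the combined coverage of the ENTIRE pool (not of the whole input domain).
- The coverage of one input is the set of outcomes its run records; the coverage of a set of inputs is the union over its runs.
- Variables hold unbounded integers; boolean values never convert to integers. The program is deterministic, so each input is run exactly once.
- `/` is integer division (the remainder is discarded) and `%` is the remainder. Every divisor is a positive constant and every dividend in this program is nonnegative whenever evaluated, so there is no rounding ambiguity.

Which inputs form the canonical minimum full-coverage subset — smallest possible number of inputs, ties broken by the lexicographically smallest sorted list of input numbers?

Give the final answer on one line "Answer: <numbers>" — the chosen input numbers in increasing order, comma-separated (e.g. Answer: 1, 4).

input #1, r=-4, w=4: events B1->F, B3->T, B4->T, B3->T, B4->T, B3->T, B4->T, B3->T, B4->T, B3->F, B5->T, B6->F; outcomes B1=F, B3=T, B3=F, B4=T, B5=T, B6=F
input #2, r=3, w=4: events B1->F, B3->T, B4->F, B3->T, B4->F, B3->T, B4->F, B3->T, B4->F, B3->T, B4->F, B3->T, B4->F, B3->T, ...; outcomes B1=F, B3=T, B3=F, B4=F, B5=T, B6=F
input #3, r=2, w=5: events B1->F, B3->T, B4->T, B3->T, B4->T, B3->T, B4->T, B3->T, B4->T, B3->T, B4->T, B3->T, B4->T, B3->T, ...; outcomes B1=F, B3=T, B3=F, B4=T, B5=F, B7=T, B8=E
input #4, r=5, w=8: events B1->T, B2->F, B3->T, B4->F, B3->T, B4->F, B3->T, B4->F, B3->T, B4->F, B3->T, B4->F, B3->T, B4->F, ...; outcomes B1=T, B2=F, B3=T, B3=F, B4=F, B5=F, B7=T, B8=E
input #5, r=-3, w=4: events B1->F, B3->T, B4->T, B3->T, B4->T, B3->T, B4->T, B3->T, B4->T, B3->T, B4->T, B3->T, B4->T, B3->F, ...; outcomes B1=F, B3=T, B3=F, B4=T, B5=T, B6=F
input #6, r=-2, w=8: events B1->F, B3->T, B4->T, B3->T, B4->T, B3->T, B4->T, B3->T, B4->T, B3->F, B5->F, B8->E, B7->T; outcomes B1=F, B3=T, B3=F, B4=T, B5=F, B7=T, B8=E
input #7, r=1, w=7: events B1->F, B3->T, B4->T, B3->T, B4->T, B3->T, B4->T, B3->T, B4->T, B3->T, B4->T, B3->T, B4->T, B3->T, ...; outcomes B1=F, B3=T, B3=F, B4=T, B5=T, B6=F
input #8, r=-1, w=8: events B1->F, B3->T, B4->T, B3->T, B4->T, B3->T, B4->T, B3->T, B4->T, B3->T, B4->T, B3->T, B4->T, B3->T, ...; outcomes B1=F, B3=T, B3=F, B4=T, B5=F, B7=T, B8=E
input #9, r=6, w=3: events B1->F, B3->T, B4->F, B3->T, B4->F, B3->T, B4->F, B3->T, B4->F, B3->T, B4->F, B3->T, B4->F, B3->T, ...; outcomes B1=F, B3=T, B3=F, B4=F, B5=T, B6=F
the full pool covers 12 outcomes: B1=T, B1=F, B2=F, B3=T, B3=F, B4=T, B4=F, B5=T, B5=F, B6=F, B7=T, B8=E
checked all size-1 subsets: none covers 12 outcomes (max 8/12)
size 2: inputs {1, 4} cover all 12 outcomes, and no lexicographically smaller subset of this size does

Answer: 1, 4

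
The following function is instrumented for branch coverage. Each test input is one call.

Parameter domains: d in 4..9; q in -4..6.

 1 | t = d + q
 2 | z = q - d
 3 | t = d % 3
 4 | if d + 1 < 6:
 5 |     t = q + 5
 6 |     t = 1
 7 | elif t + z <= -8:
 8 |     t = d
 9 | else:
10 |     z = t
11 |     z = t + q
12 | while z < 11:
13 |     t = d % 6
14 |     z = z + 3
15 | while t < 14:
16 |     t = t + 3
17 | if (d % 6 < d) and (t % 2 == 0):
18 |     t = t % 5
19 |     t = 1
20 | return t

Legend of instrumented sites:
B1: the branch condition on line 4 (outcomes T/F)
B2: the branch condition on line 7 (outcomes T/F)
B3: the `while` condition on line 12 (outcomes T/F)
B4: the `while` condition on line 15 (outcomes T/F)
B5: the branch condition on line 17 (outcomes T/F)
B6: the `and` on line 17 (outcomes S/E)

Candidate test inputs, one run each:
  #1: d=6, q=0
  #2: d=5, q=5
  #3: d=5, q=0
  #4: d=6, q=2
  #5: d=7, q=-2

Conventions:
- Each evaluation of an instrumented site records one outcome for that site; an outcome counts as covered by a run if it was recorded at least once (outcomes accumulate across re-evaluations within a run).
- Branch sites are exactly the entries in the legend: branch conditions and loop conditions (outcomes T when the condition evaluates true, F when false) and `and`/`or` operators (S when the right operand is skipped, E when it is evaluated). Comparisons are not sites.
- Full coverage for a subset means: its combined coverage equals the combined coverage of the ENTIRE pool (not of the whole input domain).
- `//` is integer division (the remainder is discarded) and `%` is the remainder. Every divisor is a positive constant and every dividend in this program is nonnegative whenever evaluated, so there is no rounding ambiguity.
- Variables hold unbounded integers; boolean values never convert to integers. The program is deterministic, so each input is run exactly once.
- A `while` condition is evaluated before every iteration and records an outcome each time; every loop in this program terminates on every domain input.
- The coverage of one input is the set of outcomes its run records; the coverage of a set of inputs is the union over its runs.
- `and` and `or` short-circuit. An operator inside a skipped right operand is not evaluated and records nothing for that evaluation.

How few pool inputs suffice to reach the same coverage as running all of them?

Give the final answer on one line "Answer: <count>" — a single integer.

input #1 (d=6, q=0): events B1->F, B2->F, B3->T, B3->T, B3->T, B3->T, B3->F, B4->T, B4->T, B4->T, B4->T, B4->T, B4->F, B6->E, ...; covers B1=F, B2=F, B3=T, B3=F, B4=T, B4=F, B5=F, B6=E
input #2 (d=5, q=5): events B1->F, B2->F, B3->T, B3->T, B3->F, B4->T, B4->T, B4->T, B4->F, B6->S, B5->F; covers B1=F, B2=F, B3=T, B3=F, B4=T, B4=F, B5=F, B6=S
input #3 (d=5, q=0): events B1->F, B2->F, B3->T, B3->T, B3->T, B3->F, B4->T, B4->T, B4->T, B4->F, B6->S, B5->F; covers B1=F, B2=F, B3=T, B3=F, B4=T, B4=F, B5=F, B6=S
input #4 (d=6, q=2): events B1->F, B2->F, B3->T, B3->T, B3->T, B3->F, B4->T, B4->T, B4->T, B4->T, B4->T, B4->F, B6->E, B5->F; covers B1=F, B2=F, B3=T, B3=F, B4=T, B4=F, B5=F, B6=E
input #5 (d=7, q=-2): events B1->F, B2->T, B3->T, B3->T, B3->T, B3->T, B3->T, B3->T, B3->T, B3->F, B4->T, B4->T, B4->T, B4->T, ...; covers B1=F, B2=T, B3=T, B3=F, B4=T, B4=F, B5=T, B6=E
together the pool reaches 11 outcomes: B1=F, B2=T, B2=F, B3=T, B3=F, B4=T, B4=F, B5=T, B5=F, B6=S, B6=E
checked all size-1 subsets: none covers 11 outcomes (max 8/11)
at size 2, {2, 5} reaches all 11 outcomes; every lexicographically earlier size-2 subset fails

Answer: 2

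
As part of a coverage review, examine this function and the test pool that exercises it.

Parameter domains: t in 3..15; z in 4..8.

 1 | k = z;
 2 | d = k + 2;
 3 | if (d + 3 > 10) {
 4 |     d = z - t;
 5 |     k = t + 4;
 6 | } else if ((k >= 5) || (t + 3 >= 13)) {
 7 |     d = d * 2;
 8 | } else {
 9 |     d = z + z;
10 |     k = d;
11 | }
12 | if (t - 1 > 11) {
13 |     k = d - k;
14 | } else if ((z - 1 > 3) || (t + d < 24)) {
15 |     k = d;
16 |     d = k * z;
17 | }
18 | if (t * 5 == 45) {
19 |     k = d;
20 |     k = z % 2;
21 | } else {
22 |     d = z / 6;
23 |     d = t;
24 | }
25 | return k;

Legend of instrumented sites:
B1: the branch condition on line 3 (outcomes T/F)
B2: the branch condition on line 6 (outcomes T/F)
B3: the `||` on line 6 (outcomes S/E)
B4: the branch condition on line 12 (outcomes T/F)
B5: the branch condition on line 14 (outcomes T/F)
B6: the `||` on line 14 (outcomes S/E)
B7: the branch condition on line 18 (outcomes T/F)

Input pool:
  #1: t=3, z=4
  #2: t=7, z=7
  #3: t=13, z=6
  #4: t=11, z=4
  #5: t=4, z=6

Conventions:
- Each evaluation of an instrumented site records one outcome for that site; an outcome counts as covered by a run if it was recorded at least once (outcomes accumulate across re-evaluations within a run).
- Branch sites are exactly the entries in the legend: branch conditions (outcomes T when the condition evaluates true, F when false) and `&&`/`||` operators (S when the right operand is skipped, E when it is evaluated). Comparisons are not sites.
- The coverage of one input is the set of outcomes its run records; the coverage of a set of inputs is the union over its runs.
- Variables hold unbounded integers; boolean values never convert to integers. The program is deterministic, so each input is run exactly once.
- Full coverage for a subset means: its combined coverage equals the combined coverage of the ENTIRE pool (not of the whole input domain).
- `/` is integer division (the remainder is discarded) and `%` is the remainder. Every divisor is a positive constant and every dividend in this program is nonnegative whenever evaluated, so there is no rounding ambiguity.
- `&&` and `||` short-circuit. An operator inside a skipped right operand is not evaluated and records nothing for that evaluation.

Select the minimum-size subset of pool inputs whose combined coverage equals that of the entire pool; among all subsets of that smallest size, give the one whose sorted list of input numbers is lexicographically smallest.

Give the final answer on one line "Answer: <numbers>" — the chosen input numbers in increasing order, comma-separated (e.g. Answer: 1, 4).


test 1 (t=3, z=4) hits B1=F, B2=F, B3=E, B4=F, B5=T, B6=E, B7=F
test 2 (t=7, z=7) hits B1=T, B4=F, B5=T, B6=S, B7=F
test 3 (t=13, z=6) hits B1=T, B4=T, B7=F
test 4 (t=11, z=4) hits B1=F, B2=T, B3=E, B4=F, B5=T, B6=E, B7=F
test 5 (t=4, z=6) hits B1=T, B4=F, B5=T, B6=S, B7=F
union over all inputs: B1=T, B1=F, B2=T, B2=F, B3=E, B4=T, B4=F, B5=T, B6=S, B6=E, B7=F (11 outcomes)
checked all size-1 subsets: none covers 11 outcomes (max 7/11)
checked all size-2 subsets: none covers 11 outcomes (max 9/11)
checked all size-3 subsets: none covers 11 outcomes (max 10/11)
at size 4, {1, 2, 3, 4} reaches all 11 outcomes; every lexicographically earlier size-4 subset fails
Answer: 1, 2, 3, 4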